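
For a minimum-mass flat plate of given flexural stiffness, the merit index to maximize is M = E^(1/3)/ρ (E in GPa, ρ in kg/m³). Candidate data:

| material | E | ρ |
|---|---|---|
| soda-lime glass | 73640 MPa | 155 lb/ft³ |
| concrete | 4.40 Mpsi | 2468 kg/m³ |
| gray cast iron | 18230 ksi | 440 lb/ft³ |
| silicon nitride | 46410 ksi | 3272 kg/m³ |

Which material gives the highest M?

In SI units:
  soda-lime glass: E = 73.64 GPa, ρ = 2483 kg/m³
  concrete: E = 30.34 GPa, ρ = 2468 kg/m³
  gray cast iron: E = 125.7 GPa, ρ = 7048 kg/m³
  silicon nitride: E = 320.0 GPa, ρ = 3272 kg/m³
  silicon nitride: M = 2.09×10⁻³
  soda-lime glass: M = 1.69×10⁻³
  concrete: M = 1.26×10⁻³
  gray cast iron: M = 0.711×10⁻³
The maximum is for silicon nitride.

silicon nitride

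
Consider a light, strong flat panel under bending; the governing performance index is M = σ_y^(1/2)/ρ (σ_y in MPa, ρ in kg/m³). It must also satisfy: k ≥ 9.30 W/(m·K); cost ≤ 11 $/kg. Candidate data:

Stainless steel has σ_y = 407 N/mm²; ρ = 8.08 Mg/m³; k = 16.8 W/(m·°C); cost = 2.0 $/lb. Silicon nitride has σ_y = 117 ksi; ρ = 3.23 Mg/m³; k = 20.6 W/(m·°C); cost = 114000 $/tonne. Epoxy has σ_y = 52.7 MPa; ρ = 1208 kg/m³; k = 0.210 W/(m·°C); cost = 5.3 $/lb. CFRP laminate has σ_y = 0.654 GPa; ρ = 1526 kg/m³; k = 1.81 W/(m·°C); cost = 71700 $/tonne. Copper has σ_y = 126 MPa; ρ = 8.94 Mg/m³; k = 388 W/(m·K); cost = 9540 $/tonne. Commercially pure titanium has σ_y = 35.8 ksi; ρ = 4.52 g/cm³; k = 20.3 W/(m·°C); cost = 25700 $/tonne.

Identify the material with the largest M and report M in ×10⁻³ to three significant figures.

Screen on constraints: k ≥ 9.30 W/(m·K); cost ≤ 11 $/kg. Survivors: stainless steel, copper.
Convert each candidate to consistent units, then evaluate M:
  stainless steel: σ_y = 407.0 MPa, ρ = 8080 kg/m³
  copper: σ_y = 126.0 MPa, ρ = 8940 kg/m³
  stainless steel: M = 2.50×10⁻³
  copper: M = 1.26×10⁻³
Stainless steel has the largest M.

stainless steel, M = 2.50×10⁻³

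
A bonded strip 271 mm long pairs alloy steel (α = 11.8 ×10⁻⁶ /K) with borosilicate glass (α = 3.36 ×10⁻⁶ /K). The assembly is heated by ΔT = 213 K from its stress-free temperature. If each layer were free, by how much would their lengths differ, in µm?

487 µm

Δα = |11.8 − 3.36|×10⁻⁶/K = 8.44×10⁻⁶/K.
ΔL_mismatch = Δα·L·ΔT = 8.44×10⁻⁶ × 271.0 mm × 213.0 K = 487 µm.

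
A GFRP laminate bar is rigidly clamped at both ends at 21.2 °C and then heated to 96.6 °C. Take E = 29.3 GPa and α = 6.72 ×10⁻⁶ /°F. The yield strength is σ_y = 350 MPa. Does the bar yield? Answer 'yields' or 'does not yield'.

does not yield

α = 6.72×10⁻⁶/°F × 9/5 = 12.1×10⁻⁶/K.
ΔT = 75.40 K. Constrained thermal stress σ = E·α·ΔT = 29.30×10³ MPa × 12.1×10⁻⁶ × 75.40 = 26.7 MPa (compressive).
Compare to σ_y = 350 MPa: σ < σ_y, so it does not yield.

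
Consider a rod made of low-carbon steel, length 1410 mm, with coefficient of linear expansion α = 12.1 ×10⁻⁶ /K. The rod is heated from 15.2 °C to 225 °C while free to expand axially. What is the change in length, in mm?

ΔT = 225 − 15.2 = 209.8 K.
ΔL = α·L₀·ΔT = 12.1×10⁻⁶ × 1410 mm × 209.8 K = 3.58 mm.

3.58 mm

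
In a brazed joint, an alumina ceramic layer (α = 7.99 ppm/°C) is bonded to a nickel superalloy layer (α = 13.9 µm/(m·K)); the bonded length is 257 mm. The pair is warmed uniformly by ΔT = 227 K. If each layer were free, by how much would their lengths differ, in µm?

Δα = |7.99 − 13.9|×10⁻⁶/K = 5.91×10⁻⁶/K.
ΔL_mismatch = Δα·L·ΔT = 5.91×10⁻⁶ × 257.0 mm × 227.0 K = 345 µm.

345 µm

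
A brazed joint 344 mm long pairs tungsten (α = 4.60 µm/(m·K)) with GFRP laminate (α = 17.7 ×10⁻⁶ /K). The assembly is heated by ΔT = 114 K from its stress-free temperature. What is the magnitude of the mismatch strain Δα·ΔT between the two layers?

Δα = |4.60 − 17.7|×10⁻⁶/K = 13.1×10⁻⁶/K.
Mismatch strain = Δα·ΔT = 13.1×10⁻⁶ × 114.0 = 1.49×10⁻³.

1.49×10⁻³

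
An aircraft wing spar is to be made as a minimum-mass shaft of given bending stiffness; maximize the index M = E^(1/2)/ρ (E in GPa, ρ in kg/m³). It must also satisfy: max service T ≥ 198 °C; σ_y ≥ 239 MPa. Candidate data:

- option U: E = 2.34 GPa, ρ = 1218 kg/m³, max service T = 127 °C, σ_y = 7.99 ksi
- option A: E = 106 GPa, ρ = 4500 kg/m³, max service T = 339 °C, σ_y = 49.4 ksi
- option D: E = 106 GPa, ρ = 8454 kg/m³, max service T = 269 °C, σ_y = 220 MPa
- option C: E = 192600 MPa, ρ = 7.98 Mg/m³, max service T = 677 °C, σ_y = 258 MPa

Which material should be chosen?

Screen on constraints: max service T ≥ 198 °C; σ_y ≥ 239 MPa. Survivors: option A, option C.
Putting every candidate on a common basis:
  option A: E = 106.0 GPa, ρ = 4500 kg/m³
  option C: E = 192.6 GPa, ρ = 7980 kg/m³
  option A: M = 2.29×10⁻³
  option C: M = 1.74×10⁻³
The maximum is for option A.

option A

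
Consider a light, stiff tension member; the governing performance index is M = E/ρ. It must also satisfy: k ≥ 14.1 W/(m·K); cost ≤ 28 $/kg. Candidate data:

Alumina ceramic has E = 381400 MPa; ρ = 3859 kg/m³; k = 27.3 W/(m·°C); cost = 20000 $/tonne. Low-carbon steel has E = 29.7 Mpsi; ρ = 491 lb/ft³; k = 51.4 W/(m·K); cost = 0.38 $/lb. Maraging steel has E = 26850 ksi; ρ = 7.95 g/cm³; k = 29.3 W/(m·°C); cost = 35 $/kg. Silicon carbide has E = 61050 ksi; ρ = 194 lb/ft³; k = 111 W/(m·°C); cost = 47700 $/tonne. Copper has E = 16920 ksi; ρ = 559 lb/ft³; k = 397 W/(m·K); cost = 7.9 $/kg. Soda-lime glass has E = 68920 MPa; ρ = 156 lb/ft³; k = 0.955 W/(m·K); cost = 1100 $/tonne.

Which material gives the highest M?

Screen on constraints: k ≥ 14.1 W/(m·K); cost ≤ 28 $/kg. Survivors: alumina ceramic, low-carbon steel, copper.
In SI units:
  alumina ceramic: E = 381.4 GPa, ρ = 3859 kg/m³
  low-carbon steel: E = 204.8 GPa, ρ = 7865 kg/m³
  copper: E = 116.7 GPa, ρ = 8954 kg/m³
  alumina ceramic: M = 98.8 MN·m/kg
  low-carbon steel: M = 26.0 MN·m/kg
  copper: M = 13.0 MN·m/kg
Highest index: alumina ceramic.

alumina ceramic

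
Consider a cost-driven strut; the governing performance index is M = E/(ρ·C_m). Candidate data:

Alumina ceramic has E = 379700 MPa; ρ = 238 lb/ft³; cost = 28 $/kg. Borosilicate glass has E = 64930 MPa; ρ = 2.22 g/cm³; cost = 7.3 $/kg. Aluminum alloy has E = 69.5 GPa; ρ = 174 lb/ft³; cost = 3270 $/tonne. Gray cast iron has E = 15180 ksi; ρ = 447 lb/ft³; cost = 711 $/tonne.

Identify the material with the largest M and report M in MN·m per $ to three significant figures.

In SI units:
  alumina ceramic: E = 379.7 GPa, ρ = 3812 kg/m³, cost = 28.00 $/kg
  borosilicate glass: E = 64.93 GPa, ρ = 2220 kg/m³, cost = 7.300 $/kg
  aluminum alloy: E = 69.50 GPa, ρ = 2787 kg/m³, cost = 3.270 $/kg
  gray cast iron: E = 104.7 GPa, ρ = 7160 kg/m³, cost = 0.7110 $/kg
  gray cast iron: M = 20.6 MN·m per $
  aluminum alloy: M = 7.63 MN·m per $
  borosilicate glass: M = 4.01 MN·m per $
  alumina ceramic: M = 3.56 MN·m per $
Highest index: gray cast iron.

gray cast iron, M = 20.6 MN·m per $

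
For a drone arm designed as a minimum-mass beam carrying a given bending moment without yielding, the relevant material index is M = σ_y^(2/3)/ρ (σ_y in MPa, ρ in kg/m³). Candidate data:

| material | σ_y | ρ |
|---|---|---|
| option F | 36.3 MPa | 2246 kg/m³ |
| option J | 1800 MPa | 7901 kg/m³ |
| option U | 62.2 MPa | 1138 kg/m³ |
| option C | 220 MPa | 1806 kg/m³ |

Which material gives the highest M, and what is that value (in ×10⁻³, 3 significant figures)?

Per-candidate index values:
  option C: M = 20.2×10⁻³
  option J: M = 18.7×10⁻³
  option U: M = 13.8×10⁻³
  option F: M = 4.88×10⁻³
The maximum is for option C.

option C, M = 20.2×10⁻³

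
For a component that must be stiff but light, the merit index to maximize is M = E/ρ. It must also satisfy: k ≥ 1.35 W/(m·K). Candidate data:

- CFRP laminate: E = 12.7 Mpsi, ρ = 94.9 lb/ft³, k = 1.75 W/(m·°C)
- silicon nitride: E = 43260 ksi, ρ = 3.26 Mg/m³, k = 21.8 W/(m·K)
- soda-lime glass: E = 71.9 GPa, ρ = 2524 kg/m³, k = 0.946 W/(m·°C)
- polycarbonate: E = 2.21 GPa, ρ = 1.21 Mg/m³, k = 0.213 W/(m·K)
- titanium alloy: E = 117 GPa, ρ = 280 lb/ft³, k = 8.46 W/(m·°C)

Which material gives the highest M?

Screen on constraints: k ≥ 1.35 W/(m·K). Survivors: CFRP laminate, silicon nitride, titanium alloy.
Convert each candidate to consistent units, then evaluate M:
  CFRP laminate: E = 87.56 GPa, ρ = 1520 kg/m³
  silicon nitride: E = 298.3 GPa, ρ = 3260 kg/m³
  titanium alloy: E = 117.0 GPa, ρ = 4485 kg/m³
  silicon nitride: M = 91.5 MN·m/kg
  CFRP laminate: M = 57.6 MN·m/kg
  titanium alloy: M = 26.1 MN·m/kg
Silicon nitride ranks first.

silicon nitride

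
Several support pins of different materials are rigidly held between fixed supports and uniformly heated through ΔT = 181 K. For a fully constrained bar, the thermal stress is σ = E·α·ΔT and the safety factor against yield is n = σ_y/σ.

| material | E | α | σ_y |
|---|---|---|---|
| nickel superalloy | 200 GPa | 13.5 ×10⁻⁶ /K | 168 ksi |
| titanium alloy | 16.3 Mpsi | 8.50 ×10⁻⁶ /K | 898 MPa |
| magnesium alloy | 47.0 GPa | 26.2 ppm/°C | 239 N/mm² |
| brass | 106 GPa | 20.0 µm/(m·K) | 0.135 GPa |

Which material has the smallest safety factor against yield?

brass

Converting E to GPa, α to ×10⁻⁶/K, σ_y to MPa, then σ and n for each:
  nickel superalloy: E = 200.0, α = 13.5, σ_y = 1158 → σ = 489 MPa, n = 2.37
  titanium alloy: E = 112.4, α = 8.50, σ_y = 898.0 → σ = 173 MPa, n = 5.19
  magnesium alloy: E = 47.00, α = 26.2, σ_y = 239.0 → σ = 223 MPa, n = 1.07
  brass: E = 106.0, α = 20.0, σ_y = 135.0 → σ = 384 MPa, n = 0.352
Brass has the lowest safety factor, n = 0.352.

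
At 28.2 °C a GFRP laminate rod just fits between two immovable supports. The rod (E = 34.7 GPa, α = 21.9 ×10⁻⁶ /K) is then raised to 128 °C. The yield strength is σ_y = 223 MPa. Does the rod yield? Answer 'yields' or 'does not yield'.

ΔT = 99.80 K. Constrained thermal stress σ = E·α·ΔT = 34.70×10³ MPa × 21.9×10⁻⁶ × 99.80 = 75.8 MPa (compressive).
Compare to σ_y = 223 MPa: σ < σ_y, so it does not yield.

does not yield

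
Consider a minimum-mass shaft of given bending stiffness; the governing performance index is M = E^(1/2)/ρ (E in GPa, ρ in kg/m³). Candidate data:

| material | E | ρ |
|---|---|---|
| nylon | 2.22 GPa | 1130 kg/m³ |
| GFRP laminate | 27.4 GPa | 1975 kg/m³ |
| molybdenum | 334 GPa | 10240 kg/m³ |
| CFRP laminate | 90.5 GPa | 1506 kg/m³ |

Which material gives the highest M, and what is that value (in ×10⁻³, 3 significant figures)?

Computing M directly (units already consistent):
  CFRP laminate: M = 6.32×10⁻³
  GFRP laminate: M = 2.65×10⁻³
  molybdenum: M = 1.78×10⁻³
  nylon: M = 1.32×10⁻³
Highest index: CFRP laminate.

CFRP laminate, M = 6.32×10⁻³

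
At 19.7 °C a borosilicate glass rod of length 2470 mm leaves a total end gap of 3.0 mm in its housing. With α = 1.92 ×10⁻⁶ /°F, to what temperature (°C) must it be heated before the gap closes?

371 °C

α = 1.92×10⁻⁶/°F × 9/5 = 3.46×10⁻⁶/K.
α·L₀·ΔT = 3.0 mm ⇒ ΔT = 3.0 / (3.46×10⁻⁶ × 2470.0) = 351.4 K.
T = 19.7 + 351.4 = 371.1 °C.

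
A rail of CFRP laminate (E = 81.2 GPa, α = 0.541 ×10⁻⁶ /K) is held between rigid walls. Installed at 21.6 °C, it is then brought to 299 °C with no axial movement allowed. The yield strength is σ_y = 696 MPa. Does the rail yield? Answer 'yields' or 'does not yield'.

ΔT = 277.4 K. Constrained thermal stress σ = E·α·ΔT = 81.20×10³ MPa × 0.541×10⁻⁶ × 277.4 = 12.2 MPa (compressive).
Compare to σ_y = 696 MPa: σ < σ_y, so it does not yield.

does not yield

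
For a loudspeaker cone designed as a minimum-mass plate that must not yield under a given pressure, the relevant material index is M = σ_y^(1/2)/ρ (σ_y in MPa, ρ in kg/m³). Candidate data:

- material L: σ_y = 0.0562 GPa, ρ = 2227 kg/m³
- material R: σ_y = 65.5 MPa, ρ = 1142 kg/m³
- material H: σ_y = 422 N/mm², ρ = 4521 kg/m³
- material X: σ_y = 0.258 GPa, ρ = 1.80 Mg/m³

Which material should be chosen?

material X

Putting every candidate on a common basis:
  material L: σ_y = 56.20 MPa, ρ = 2227 kg/m³
  material R: σ_y = 65.50 MPa, ρ = 1142 kg/m³
  material H: σ_y = 422.0 MPa, ρ = 4521 kg/m³
  material X: σ_y = 258.0 MPa, ρ = 1800 kg/m³
  material X: M = 8.92×10⁻³
  material R: M = 7.09×10⁻³
  material H: M = 4.54×10⁻³
  material L: M = 3.37×10⁻³
The maximum is for material X.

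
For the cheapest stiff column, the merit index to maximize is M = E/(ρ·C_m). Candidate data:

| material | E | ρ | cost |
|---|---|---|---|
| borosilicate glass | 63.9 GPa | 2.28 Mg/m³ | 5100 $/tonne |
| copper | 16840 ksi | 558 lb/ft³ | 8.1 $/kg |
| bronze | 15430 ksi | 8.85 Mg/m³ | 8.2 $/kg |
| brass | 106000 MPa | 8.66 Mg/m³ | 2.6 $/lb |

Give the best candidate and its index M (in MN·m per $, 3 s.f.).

borosilicate glass, M = 5.50 MN·m per $

After converting to SI:
  borosilicate glass: E = 63.90 GPa, ρ = 2280 kg/m³, cost = 5.100 $/kg
  copper: E = 116.1 GPa, ρ = 8938 kg/m³, cost = 8.100 $/kg
  bronze: E = 106.4 GPa, ρ = 8850 kg/m³, cost = 8.200 $/kg
  brass: E = 106.0 GPa, ρ = 8660 kg/m³, cost = 5.732 $/kg
  borosilicate glass: M = 5.50 MN·m per $
  brass: M = 2.14 MN·m per $
  copper: M = 1.60 MN·m per $
  bronze: M = 1.47 MN·m per $
Borosilicate glass has the largest M.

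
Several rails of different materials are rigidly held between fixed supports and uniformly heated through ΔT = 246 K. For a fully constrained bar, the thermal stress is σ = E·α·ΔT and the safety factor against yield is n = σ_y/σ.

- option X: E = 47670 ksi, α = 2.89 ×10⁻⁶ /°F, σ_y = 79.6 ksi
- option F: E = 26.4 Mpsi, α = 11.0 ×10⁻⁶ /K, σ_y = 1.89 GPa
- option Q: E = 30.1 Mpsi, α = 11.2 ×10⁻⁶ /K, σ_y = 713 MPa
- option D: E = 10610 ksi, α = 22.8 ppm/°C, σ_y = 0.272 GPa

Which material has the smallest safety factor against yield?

option D

With everything in SI (GPa, ×10⁻⁶/K, MPa):
  option X: E = 328.7, α = 5.20, σ_y = 548.8 → σ = 421 MPa, n = 1.30
  option F: E = 182.0, α = 11.0, σ_y = 1890 → σ = 493 MPa, n = 3.84
  option Q: E = 207.5, α = 11.2, σ_y = 713.0 → σ = 572 MPa, n = 1.25
  option D: E = 73.15, α = 22.8, σ_y = 272.0 → σ = 410 MPa, n = 0.663
Option D has the lowest safety factor, n = 0.663.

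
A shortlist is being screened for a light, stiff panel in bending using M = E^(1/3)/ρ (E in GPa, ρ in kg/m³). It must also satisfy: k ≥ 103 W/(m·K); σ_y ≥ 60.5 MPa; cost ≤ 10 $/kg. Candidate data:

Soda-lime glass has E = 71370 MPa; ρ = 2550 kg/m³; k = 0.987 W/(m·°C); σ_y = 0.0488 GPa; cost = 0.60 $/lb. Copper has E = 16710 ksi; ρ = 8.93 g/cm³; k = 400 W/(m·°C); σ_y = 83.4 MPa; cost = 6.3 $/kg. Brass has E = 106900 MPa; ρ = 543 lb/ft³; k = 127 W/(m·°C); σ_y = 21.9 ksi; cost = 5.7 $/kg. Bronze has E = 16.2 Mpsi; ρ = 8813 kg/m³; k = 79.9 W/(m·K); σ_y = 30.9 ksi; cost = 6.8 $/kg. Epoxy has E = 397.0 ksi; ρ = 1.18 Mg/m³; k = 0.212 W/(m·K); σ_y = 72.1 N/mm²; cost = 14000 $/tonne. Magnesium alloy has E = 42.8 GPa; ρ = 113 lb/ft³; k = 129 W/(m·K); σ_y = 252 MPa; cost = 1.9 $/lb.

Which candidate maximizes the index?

magnesium alloy

Screen on constraints: k ≥ 103 W/(m·K); σ_y ≥ 60.5 MPa; cost ≤ 10 $/kg. Survivors: copper, brass, magnesium alloy.
After converting to SI:
  copper: E = 115.2 GPa, ρ = 8930 kg/m³
  brass: E = 106.9 GPa, ρ = 8698 kg/m³
  magnesium alloy: E = 42.80 GPa, ρ = 1810 kg/m³
  magnesium alloy: M = 1.93×10⁻³
  brass: M = 0.546×10⁻³
  copper: M = 0.545×10⁻³
Highest index: magnesium alloy.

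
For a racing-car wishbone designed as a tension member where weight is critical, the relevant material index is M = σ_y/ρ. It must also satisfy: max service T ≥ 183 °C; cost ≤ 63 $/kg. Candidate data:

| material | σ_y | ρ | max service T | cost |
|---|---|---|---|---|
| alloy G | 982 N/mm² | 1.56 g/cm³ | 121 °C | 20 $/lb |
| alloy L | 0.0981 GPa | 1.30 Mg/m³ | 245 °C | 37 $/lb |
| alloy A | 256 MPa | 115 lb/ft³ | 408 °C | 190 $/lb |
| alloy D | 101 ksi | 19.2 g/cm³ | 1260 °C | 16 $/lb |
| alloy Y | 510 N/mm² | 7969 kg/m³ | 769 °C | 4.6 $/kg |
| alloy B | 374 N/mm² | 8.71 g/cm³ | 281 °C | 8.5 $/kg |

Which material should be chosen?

Screen on constraints: max service T ≥ 183 °C; cost ≤ 63 $/kg. Survivors: alloy D, alloy Y, alloy B.
Normalizing units and computing the index:
  alloy D: σ_y = 696.4 MPa, ρ = 19200 kg/m³
  alloy Y: σ_y = 510.0 MPa, ρ = 7969 kg/m³
  alloy B: σ_y = 374.0 MPa, ρ = 8710 kg/m³
  alloy Y: M = 64.0 kN·m/kg
  alloy B: M = 42.9 kN·m/kg
  alloy D: M = 36.3 kN·m/kg
The maximum is for alloy Y.

alloy Y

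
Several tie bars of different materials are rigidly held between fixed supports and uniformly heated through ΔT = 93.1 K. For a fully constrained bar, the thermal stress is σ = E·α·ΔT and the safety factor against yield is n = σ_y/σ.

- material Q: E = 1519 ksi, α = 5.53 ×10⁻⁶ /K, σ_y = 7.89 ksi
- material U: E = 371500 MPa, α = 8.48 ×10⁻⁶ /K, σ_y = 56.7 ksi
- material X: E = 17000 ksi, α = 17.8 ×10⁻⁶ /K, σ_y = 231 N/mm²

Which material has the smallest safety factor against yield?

Per material, after unit conversion:
  material Q: E = 10.47, α = 5.53, σ_y = 54.40 → σ = 5.39 MPa, n = 10.1
  material U: E = 371.5, α = 8.48, σ_y = 390.9 → σ = 293 MPa, n = 1.33
  material X: E = 117.2, α = 17.8, σ_y = 231.0 → σ = 194 MPa, n = 1.19
The minimum is material X at n = 1.19.

material X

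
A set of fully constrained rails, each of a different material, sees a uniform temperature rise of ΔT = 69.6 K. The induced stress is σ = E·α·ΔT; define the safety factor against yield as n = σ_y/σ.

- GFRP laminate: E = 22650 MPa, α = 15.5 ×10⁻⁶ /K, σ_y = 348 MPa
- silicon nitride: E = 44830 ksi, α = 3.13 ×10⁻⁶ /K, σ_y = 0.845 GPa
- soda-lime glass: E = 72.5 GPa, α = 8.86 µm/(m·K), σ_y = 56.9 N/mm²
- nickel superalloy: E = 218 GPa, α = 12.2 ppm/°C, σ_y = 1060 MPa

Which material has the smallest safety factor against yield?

soda-lime glass

Converting E to GPa, α to ×10⁻⁶/K, σ_y to MPa, then σ and n for each:
  GFRP laminate: E = 22.65, α = 15.5, σ_y = 348.0 → σ = 24.4 MPa, n = 14.2
  silicon nitride: E = 309.1, α = 3.13, σ_y = 845.0 → σ = 67.3 MPa, n = 12.5
  soda-lime glass: E = 72.50, α = 8.86, σ_y = 56.90 → σ = 44.7 MPa, n = 1.27
  nickel superalloy: E = 218.0, α = 12.2, σ_y = 1060 → σ = 185 MPa, n = 5.73
The minimum is soda-lime glass at n = 1.27.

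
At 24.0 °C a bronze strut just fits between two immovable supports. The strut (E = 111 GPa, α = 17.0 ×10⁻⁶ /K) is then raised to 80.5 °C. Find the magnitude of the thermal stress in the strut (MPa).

ΔT = 56.50 K. Constrained thermal stress σ = E·α·ΔT = 111.0×10³ MPa × 17.0×10⁻⁶ × 56.50 = 107 MPa (compressive).

107 MPa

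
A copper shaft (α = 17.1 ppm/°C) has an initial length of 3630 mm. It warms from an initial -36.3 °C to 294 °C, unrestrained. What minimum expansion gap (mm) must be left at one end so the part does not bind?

20.5 mm

ΔT = 294 − (-36.3) = 330.3 K.
ΔL = α·L₀·ΔT = 17.1×10⁻⁶ × 3630 mm × 330.3 K = 20.5 mm.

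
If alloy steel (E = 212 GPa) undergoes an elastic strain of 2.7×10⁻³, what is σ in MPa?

572 MPa

σ = E·ε = 212000 MPa × 2.7×10⁻³ = 572 MPa.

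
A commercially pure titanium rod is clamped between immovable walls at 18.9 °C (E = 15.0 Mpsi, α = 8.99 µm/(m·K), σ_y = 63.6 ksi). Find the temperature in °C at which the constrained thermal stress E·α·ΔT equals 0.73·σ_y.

363 °C

E = 15.0 Mpsi = 103.4 GPa.
σ_y = 63.6 ksi = 438.5 MPa.
E·α·ΔT = 320.1 MPa ⇒ ΔT = 320.1 / (103.4×10³ × 8.99×10⁻⁶) = 344.3 K.
T = 18.9 + 344.3 = 363.2 °C.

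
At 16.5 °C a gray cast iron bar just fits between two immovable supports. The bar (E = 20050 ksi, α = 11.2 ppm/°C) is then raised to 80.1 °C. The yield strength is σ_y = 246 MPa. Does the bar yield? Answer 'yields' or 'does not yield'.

E = 20050 ksi = 138.2 GPa.
ΔT = 63.60 K. Constrained thermal stress σ = E·α·ΔT = 138.2×10³ MPa × 11.2×10⁻⁶ × 63.60 = 98.5 MPa (compressive).
Compare to σ_y = 246 MPa: σ < σ_y, so it does not yield.

does not yield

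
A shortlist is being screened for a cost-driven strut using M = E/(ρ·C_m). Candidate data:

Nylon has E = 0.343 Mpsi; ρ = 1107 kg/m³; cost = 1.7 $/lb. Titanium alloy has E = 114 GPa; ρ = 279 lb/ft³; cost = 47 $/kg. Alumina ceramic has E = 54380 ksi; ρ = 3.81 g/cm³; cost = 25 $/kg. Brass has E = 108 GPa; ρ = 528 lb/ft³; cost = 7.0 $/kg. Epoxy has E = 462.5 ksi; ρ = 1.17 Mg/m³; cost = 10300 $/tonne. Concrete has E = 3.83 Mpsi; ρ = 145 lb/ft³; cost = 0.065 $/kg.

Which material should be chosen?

After converting to SI:
  nylon: E = 2.365 GPa, ρ = 1107 kg/m³, cost = 3.748 $/kg
  titanium alloy: E = 114.0 GPa, ρ = 4469 kg/m³, cost = 47.00 $/kg
  alumina ceramic: E = 374.9 GPa, ρ = 3810 kg/m³, cost = 25.00 $/kg
  brass: E = 108.0 GPa, ρ = 8458 kg/m³, cost = 7.000 $/kg
  epoxy: E = 3.189 GPa, ρ = 1170 kg/m³, cost = 10.30 $/kg
  concrete: E = 26.41 GPa, ρ = 2323 kg/m³, cost = 0.06500 $/kg
  concrete: M = 175 MN·m per $
  alumina ceramic: M = 3.94 MN·m per $
  brass: M = 1.82 MN·m per $
  nylon: M = 0.570 MN·m per $
  titanium alloy: M = 0.543 MN·m per $
  epoxy: M = 0.265 MN·m per $
Concrete has the largest M.

concrete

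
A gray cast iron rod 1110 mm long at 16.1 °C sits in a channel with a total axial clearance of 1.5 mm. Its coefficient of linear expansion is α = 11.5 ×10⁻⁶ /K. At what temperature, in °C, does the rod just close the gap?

134 °C

α·L₀·ΔT = 1.5 mm ⇒ ΔT = 1.5 / (11.5×10⁻⁶ × 1110.0) = 117.5 K.
T = 16.1 + 117.5 = 133.6 °C.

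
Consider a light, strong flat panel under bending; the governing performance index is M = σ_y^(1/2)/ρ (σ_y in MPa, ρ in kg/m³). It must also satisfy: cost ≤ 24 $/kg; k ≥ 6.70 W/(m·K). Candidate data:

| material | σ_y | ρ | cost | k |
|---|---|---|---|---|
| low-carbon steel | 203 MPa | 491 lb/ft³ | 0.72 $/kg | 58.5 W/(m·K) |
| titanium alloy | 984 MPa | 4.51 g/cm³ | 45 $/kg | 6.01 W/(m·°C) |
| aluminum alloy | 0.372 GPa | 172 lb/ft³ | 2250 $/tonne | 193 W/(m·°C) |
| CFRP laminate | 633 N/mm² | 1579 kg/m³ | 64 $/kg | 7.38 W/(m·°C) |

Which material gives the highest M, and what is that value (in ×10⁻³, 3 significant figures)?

Screen on constraints: cost ≤ 24 $/kg; k ≥ 6.70 W/(m·K). Survivors: low-carbon steel, aluminum alloy.
Convert each candidate to consistent units, then evaluate M:
  low-carbon steel: σ_y = 203.0 MPa, ρ = 7865 kg/m³
  aluminum alloy: σ_y = 372.0 MPa, ρ = 2755 kg/m³
  aluminum alloy: M = 7.00×10⁻³
  low-carbon steel: M = 1.81×10⁻³
Aluminum alloy has the largest M.

aluminum alloy, M = 7.00×10⁻³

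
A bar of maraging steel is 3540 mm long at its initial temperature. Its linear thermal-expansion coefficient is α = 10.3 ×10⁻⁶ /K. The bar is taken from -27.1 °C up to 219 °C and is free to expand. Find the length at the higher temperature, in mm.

3549.0 mm

ΔT = 219 − (-27.1) = 246.1 K.
ΔL = α·L₀·ΔT = 10.3×10⁻⁶ × 3540 mm × 246.1 K = 8.97 mm.
L = L₀ + ΔL = 3540 + 8.97 = 3549.0 mm.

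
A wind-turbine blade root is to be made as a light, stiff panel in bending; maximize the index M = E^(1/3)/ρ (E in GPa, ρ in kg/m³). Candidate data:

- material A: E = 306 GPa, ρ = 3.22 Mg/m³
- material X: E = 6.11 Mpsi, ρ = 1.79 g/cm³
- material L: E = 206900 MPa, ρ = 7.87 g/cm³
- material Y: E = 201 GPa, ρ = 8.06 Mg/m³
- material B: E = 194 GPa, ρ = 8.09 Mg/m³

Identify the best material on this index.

material A

In SI units:
  material A: E = 306.0 GPa, ρ = 3220 kg/m³
  material X: E = 42.13 GPa, ρ = 1790 kg/m³
  material L: E = 206.9 GPa, ρ = 7870 kg/m³
  material Y: E = 201.0 GPa, ρ = 8060 kg/m³
  material B: E = 194.0 GPa, ρ = 8090 kg/m³
  material A: M = 2.09×10⁻³
  material X: M = 1.94×10⁻³
  material L: M = 0.752×10⁻³
  material Y: M = 0.727×10⁻³
  material B: M = 0.716×10⁻³
Highest index: material A.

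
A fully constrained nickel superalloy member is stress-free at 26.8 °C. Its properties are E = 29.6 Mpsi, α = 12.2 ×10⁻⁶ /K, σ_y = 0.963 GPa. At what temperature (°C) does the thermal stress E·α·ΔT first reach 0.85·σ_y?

356 °C

E = 29.6 Mpsi = 204.1 GPa.
σ_y = 0.963 GPa = 963.0 MPa.
E·α·ΔT = 818.5 MPa ⇒ ΔT = 818.5 / (204.1×10³ × 12.2×10⁻⁶) = 328.8 K.
T = 26.8 + 328.8 = 355.6 °C.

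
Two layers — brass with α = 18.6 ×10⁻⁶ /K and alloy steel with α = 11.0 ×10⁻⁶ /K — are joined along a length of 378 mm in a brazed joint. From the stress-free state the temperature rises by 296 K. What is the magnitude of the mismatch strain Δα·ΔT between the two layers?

Δα = |18.6 − 11.0|×10⁻⁶/K = 7.60×10⁻⁶/K.
Mismatch strain = Δα·ΔT = 7.60×10⁻⁶ × 296.0 = 2.25×10⁻³.

2.25×10⁻³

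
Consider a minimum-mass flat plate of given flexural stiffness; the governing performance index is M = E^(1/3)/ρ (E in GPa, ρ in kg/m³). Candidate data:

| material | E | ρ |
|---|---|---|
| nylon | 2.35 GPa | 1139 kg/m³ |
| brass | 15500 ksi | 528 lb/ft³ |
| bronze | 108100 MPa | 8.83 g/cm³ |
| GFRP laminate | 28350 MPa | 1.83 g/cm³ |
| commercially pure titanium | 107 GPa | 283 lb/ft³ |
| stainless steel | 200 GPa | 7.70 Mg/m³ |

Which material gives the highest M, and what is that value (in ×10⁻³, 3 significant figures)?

GFRP laminate, M = 1.67×10⁻³

After converting to SI:
  nylon: E = 2.350 GPa, ρ = 1139 kg/m³
  brass: E = 106.9 GPa, ρ = 8458 kg/m³
  bronze: E = 108.1 GPa, ρ = 8830 kg/m³
  GFRP laminate: E = 28.35 GPa, ρ = 1830 kg/m³
  commercially pure titanium: E = 107.0 GPa, ρ = 4533 kg/m³
  stainless steel: E = 200.0 GPa, ρ = 7700 kg/m³
  GFRP laminate: M = 1.67×10⁻³
  nylon: M = 1.17×10⁻³
  commercially pure titanium: M = 1.05×10⁻³
  stainless steel: M = 0.759×10⁻³
  brass: M = 0.561×10⁻³
  bronze: M = 0.539×10⁻³
The maximum is for GFRP laminate.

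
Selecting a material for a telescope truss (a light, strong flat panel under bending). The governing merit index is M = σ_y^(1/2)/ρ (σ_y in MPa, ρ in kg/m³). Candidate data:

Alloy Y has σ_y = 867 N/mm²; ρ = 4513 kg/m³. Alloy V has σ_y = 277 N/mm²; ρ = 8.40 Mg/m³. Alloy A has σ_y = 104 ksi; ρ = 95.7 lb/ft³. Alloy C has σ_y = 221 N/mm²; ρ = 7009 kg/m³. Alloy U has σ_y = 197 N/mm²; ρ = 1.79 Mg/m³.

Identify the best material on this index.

alloy A

Normalizing units and computing the index:
  alloy Y: σ_y = 867.0 MPa, ρ = 4513 kg/m³
  alloy V: σ_y = 277.0 MPa, ρ = 8400 kg/m³
  alloy A: σ_y = 717.1 MPa, ρ = 1533 kg/m³
  alloy C: σ_y = 221.0 MPa, ρ = 7009 kg/m³
  alloy U: σ_y = 197.0 MPa, ρ = 1790 kg/m³
  alloy A: M = 17.5×10⁻³
  alloy U: M = 7.84×10⁻³
  alloy Y: M = 6.52×10⁻³
  alloy C: M = 2.12×10⁻³
  alloy V: M = 1.98×10⁻³
Alloy A has the largest M.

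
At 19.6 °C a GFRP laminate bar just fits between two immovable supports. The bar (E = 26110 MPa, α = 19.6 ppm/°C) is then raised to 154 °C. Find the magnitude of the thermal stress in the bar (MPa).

68.8 MPa

E = 26110 MPa = 26.11 GPa.
ΔT = 134.4 K. Constrained thermal stress σ = E·α·ΔT = 26.11×10³ MPa × 19.6×10⁻⁶ × 134.4 = 68.8 MPa (compressive).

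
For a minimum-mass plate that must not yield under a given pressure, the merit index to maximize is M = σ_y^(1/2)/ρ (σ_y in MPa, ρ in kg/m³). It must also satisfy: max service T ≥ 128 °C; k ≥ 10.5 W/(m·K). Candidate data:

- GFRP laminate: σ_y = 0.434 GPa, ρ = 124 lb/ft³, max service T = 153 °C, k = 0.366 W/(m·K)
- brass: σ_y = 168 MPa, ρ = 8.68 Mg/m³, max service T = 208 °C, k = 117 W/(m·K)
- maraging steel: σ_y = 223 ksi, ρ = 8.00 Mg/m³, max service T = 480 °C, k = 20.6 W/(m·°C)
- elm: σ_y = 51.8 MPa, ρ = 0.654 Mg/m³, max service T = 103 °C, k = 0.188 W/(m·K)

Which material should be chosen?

Screen on constraints: max service T ≥ 128 °C; k ≥ 10.5 W/(m·K). Survivors: brass, maraging steel.
After converting to SI:
  brass: σ_y = 168.0 MPa, ρ = 8680 kg/m³
  maraging steel: σ_y = 1538 MPa, ρ = 8000 kg/m³
  maraging steel: M = 4.90×10⁻³
  brass: M = 1.49×10⁻³
Maraging steel ranks first.

maraging steel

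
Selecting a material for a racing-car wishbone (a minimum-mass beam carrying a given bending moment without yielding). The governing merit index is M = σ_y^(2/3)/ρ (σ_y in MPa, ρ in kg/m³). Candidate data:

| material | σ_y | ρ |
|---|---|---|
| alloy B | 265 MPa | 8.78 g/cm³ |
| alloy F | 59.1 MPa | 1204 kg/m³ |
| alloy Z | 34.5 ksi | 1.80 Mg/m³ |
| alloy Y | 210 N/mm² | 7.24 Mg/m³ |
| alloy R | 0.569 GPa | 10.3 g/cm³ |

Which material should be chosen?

alloy Z

After converting to SI:
  alloy B: σ_y = 265.0 MPa, ρ = 8780 kg/m³
  alloy F: σ_y = 59.10 MPa, ρ = 1204 kg/m³
  alloy Z: σ_y = 237.9 MPa, ρ = 1800 kg/m³
  alloy Y: σ_y = 210.0 MPa, ρ = 7240 kg/m³
  alloy R: σ_y = 569.0 MPa, ρ = 10300 kg/m³
  alloy Z: M = 21.3×10⁻³
  alloy F: M = 12.6×10⁻³
  alloy R: M = 6.67×10⁻³
  alloy Y: M = 4.88×10⁻³
  alloy B: M = 4.70×10⁻³
Alloy Z ranks first.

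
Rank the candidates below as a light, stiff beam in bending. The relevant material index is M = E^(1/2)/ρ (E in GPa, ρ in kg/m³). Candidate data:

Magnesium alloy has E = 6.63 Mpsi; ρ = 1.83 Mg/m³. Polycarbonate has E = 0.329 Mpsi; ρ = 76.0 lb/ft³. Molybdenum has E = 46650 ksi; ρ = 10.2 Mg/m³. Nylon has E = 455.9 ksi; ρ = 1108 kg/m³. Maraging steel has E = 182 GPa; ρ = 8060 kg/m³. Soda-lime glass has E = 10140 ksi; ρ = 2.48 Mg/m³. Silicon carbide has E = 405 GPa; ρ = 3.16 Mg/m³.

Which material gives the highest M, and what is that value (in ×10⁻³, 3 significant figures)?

Putting every candidate on a common basis:
  magnesium alloy: E = 45.71 GPa, ρ = 1830 kg/m³
  polycarbonate: E = 2.268 GPa, ρ = 1217 kg/m³
  molybdenum: E = 321.6 GPa, ρ = 10200 kg/m³
  nylon: E = 3.143 GPa, ρ = 1108 kg/m³
  maraging steel: E = 182.0 GPa, ρ = 8060 kg/m³
  soda-lime glass: E = 69.91 GPa, ρ = 2480 kg/m³
  silicon carbide: E = 405.0 GPa, ρ = 3160 kg/m³
  silicon carbide: M = 6.37×10⁻³
  magnesium alloy: M = 3.69×10⁻³
  soda-lime glass: M = 3.37×10⁻³
  molybdenum: M = 1.76×10⁻³
  maraging steel: M = 1.67×10⁻³
  nylon: M = 1.60×10⁻³
  polycarbonate: M = 1.24×10⁻³
Highest index: silicon carbide.

silicon carbide, M = 6.37×10⁻³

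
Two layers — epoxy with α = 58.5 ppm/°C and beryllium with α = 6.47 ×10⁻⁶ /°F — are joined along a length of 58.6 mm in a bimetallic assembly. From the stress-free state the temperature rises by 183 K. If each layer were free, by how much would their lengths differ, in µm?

beryllium: α = 6.47×10⁻⁶/°F × 9/5 = 11.6×10⁻⁶/K.
Δα = |58.5 − 11.6|×10⁻⁶/K = 46.9×10⁻⁶/K.
ΔL_mismatch = Δα·L·ΔT = 46.9×10⁻⁶ × 58.6 mm × 183.0 K = 502 µm.

502 µm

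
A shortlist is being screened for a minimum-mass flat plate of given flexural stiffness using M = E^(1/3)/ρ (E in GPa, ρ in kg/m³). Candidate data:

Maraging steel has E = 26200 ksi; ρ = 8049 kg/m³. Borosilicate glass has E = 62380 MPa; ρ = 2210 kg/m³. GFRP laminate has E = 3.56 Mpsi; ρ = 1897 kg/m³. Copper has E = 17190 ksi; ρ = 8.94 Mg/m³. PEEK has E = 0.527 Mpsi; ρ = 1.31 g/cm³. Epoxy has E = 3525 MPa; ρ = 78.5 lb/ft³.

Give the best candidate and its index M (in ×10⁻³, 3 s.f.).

Putting every candidate on a common basis:
  maraging steel: E = 180.6 GPa, ρ = 8049 kg/m³
  borosilicate glass: E = 62.38 GPa, ρ = 2210 kg/m³
  GFRP laminate: E = 24.55 GPa, ρ = 1897 kg/m³
  copper: E = 118.5 GPa, ρ = 8940 kg/m³
  PEEK: E = 3.634 GPa, ρ = 1310 kg/m³
  epoxy: E = 3.525 GPa, ρ = 1257 kg/m³
  borosilicate glass: M = 1.79×10⁻³
  GFRP laminate: M = 1.53×10⁻³
  epoxy: M = 1.21×10⁻³
  PEEK: M = 1.17×10⁻³
  maraging steel: M = 0.702×10⁻³
  copper: M = 0.549×10⁻³
The maximum is for borosilicate glass.

borosilicate glass, M = 1.79×10⁻³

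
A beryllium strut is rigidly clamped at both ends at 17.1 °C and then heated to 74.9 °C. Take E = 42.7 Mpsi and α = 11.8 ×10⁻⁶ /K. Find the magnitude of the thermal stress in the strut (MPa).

E = 42.7 Mpsi = 294.4 GPa.
ΔT = 57.80 K. Constrained thermal stress σ = E·α·ΔT = 294.4×10³ MPa × 11.8×10⁻⁶ × 57.80 = 201 MPa (compressive).

201 MPa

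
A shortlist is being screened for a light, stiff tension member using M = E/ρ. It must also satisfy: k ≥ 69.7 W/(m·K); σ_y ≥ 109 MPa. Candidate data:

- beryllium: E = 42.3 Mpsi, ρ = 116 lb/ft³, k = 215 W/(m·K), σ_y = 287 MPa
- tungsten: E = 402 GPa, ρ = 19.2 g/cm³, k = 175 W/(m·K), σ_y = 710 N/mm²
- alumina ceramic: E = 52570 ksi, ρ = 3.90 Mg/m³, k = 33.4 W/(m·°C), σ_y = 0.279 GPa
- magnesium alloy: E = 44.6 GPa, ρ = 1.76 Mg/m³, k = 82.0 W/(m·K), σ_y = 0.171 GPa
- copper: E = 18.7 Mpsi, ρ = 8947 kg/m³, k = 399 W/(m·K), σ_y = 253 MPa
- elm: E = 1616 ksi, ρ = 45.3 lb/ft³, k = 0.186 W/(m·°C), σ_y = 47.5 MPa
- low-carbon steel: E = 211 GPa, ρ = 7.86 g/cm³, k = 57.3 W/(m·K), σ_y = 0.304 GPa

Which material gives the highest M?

beryllium

Screen on constraints: k ≥ 69.7 W/(m·K); σ_y ≥ 109 MPa. Survivors: beryllium, tungsten, magnesium alloy, copper.
Convert each candidate to consistent units, then evaluate M:
  beryllium: E = 291.6 GPa, ρ = 1858 kg/m³
  tungsten: E = 402.0 GPa, ρ = 19200 kg/m³
  magnesium alloy: E = 44.60 GPa, ρ = 1760 kg/m³
  copper: E = 128.9 GPa, ρ = 8947 kg/m³
  beryllium: M = 157 MN·m/kg
  magnesium alloy: M = 25.3 MN·m/kg
  tungsten: M = 20.9 MN·m/kg
  copper: M = 14.4 MN·m/kg
Beryllium has the largest M.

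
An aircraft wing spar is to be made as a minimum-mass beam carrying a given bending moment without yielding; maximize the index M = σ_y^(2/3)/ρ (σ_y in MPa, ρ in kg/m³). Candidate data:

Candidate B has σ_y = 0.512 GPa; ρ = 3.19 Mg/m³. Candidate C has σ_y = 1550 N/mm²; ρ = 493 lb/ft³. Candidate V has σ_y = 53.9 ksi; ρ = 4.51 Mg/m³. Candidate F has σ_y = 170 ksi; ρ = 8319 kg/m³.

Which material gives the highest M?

Normalizing units and computing the index:
  candidate B: σ_y = 512.0 MPa, ρ = 3190 kg/m³
  candidate C: σ_y = 1550 MPa, ρ = 7897 kg/m³
  candidate V: σ_y = 371.6 MPa, ρ = 4510 kg/m³
  candidate F: σ_y = 1172 MPa, ρ = 8319 kg/m³
  candidate B: M = 20.1×10⁻³
  candidate C: M = 17.0×10⁻³
  candidate F: M = 13.4×10⁻³
  candidate V: M = 11.5×10⁻³
Candidate B has the largest M.

candidate B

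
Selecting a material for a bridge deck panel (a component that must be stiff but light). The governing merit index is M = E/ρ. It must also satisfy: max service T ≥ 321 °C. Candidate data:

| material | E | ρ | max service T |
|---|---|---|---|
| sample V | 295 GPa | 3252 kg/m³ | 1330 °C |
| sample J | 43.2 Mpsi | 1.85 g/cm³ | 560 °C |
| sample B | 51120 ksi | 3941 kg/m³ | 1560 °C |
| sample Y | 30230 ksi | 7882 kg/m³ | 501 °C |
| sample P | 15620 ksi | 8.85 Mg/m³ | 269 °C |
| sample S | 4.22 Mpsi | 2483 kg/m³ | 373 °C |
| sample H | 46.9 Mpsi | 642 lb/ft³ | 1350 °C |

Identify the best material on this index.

Screen on constraints: max service T ≥ 321 °C. Survivors: sample V, sample J, sample B, sample Y, sample S, sample H.
Convert each candidate to consistent units, then evaluate M:
  sample V: E = 295.0 GPa, ρ = 3252 kg/m³
  sample J: E = 297.9 GPa, ρ = 1850 kg/m³
  sample B: E = 352.5 GPa, ρ = 3941 kg/m³
  sample Y: E = 208.4 GPa, ρ = 7882 kg/m³
  sample S: E = 29.10 GPa, ρ = 2483 kg/m³
  sample H: E = 323.4 GPa, ρ = 10280 kg/m³
  sample J: M = 161 MN·m/kg
  sample V: M = 90.7 MN·m/kg
  sample B: M = 89.4 MN·m/kg
  sample H: M = 31.4 MN·m/kg
  sample Y: M = 26.4 MN·m/kg
  sample S: M = 11.7 MN·m/kg
The maximum is for sample J.

sample J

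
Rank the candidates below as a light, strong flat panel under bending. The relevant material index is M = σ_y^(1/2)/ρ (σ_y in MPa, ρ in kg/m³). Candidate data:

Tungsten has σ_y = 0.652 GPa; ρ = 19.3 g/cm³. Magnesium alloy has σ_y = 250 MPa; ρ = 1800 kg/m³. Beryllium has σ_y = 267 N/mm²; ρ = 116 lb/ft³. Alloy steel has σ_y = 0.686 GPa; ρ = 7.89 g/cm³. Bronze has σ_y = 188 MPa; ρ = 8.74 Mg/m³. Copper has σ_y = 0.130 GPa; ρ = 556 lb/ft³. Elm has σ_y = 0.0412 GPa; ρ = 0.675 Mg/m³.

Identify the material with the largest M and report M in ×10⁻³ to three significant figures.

Putting every candidate on a common basis:
  tungsten: σ_y = 652.0 MPa, ρ = 19300 kg/m³
  magnesium alloy: σ_y = 250.0 MPa, ρ = 1800 kg/m³
  beryllium: σ_y = 267.0 MPa, ρ = 1858 kg/m³
  alloy steel: σ_y = 686.0 MPa, ρ = 7890 kg/m³
  bronze: σ_y = 188.0 MPa, ρ = 8740 kg/m³
  copper: σ_y = 130.0 MPa, ρ = 8906 kg/m³
  elm: σ_y = 41.20 MPa, ρ = 675.0 kg/m³
  elm: M = 9.51×10⁻³
  beryllium: M = 8.79×10⁻³
  magnesium alloy: M = 8.78×10⁻³
  alloy steel: M = 3.32×10⁻³
  bronze: M = 1.57×10⁻³
  tungsten: M = 1.32×10⁻³
  copper: M = 1.28×10⁻³
Elm has the largest M.

elm, M = 9.51×10⁻³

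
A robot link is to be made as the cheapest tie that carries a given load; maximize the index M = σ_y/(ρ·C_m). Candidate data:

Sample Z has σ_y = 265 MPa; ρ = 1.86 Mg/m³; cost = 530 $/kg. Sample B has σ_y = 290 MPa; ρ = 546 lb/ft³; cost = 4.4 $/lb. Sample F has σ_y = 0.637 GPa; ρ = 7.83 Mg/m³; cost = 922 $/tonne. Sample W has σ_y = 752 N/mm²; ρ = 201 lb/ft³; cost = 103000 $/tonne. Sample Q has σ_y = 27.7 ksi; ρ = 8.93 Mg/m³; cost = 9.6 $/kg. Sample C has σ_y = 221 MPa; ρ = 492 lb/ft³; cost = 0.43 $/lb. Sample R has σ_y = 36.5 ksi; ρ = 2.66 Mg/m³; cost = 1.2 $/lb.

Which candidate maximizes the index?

Convert each candidate to consistent units, then evaluate M:
  sample Z: σ_y = 265.0 MPa, ρ = 1860 kg/m³, cost = 530.0 $/kg
  sample B: σ_y = 290.0 MPa, ρ = 8746 kg/m³, cost = 9.700 $/kg
  sample F: σ_y = 637.0 MPa, ρ = 7830 kg/m³, cost = 0.9220 $/kg
  sample W: σ_y = 752.0 MPa, ρ = 3220 kg/m³, cost = 103.0 $/kg
  sample Q: σ_y = 191.0 MPa, ρ = 8930 kg/m³, cost = 9.600 $/kg
  sample C: σ_y = 221.0 MPa, ρ = 7881 kg/m³, cost = 0.9480 $/kg
  sample R: σ_y = 251.7 MPa, ρ = 2660 kg/m³, cost = 2.646 $/kg
  sample F: M = 88.2 kN·m per $
  sample R: M = 35.8 kN·m per $
  sample C: M = 29.6 kN·m per $
  sample B: M = 3.42 kN·m per $
  sample W: M = 2.27 kN·m per $
  sample Q: M = 2.23 kN·m per $
  sample Z: M = 0.269 kN·m per $
Sample F has the largest M.

sample F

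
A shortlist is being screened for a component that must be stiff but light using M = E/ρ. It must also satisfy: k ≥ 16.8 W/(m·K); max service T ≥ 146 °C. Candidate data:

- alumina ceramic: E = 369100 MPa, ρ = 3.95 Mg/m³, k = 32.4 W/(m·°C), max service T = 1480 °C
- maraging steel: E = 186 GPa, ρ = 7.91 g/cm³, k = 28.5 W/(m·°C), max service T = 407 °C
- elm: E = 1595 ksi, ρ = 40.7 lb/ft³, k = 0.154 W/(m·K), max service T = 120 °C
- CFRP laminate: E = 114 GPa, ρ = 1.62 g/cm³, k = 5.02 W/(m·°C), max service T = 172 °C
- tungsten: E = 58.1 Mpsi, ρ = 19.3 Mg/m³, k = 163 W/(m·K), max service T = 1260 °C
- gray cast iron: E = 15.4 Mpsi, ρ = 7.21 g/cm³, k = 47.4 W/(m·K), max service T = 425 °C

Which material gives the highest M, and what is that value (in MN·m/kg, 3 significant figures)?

alumina ceramic, M = 93.4 MN·m/kg

Screen on constraints: k ≥ 16.8 W/(m·K); max service T ≥ 146 °C. Survivors: alumina ceramic, maraging steel, tungsten, gray cast iron.
Putting every candidate on a common basis:
  alumina ceramic: E = 369.1 GPa, ρ = 3950 kg/m³
  maraging steel: E = 186.0 GPa, ρ = 7910 kg/m³
  tungsten: E = 400.6 GPa, ρ = 19300 kg/m³
  gray cast iron: E = 106.2 GPa, ρ = 7210 kg/m³
  alumina ceramic: M = 93.4 MN·m/kg
  maraging steel: M = 23.5 MN·m/kg
  tungsten: M = 20.8 MN·m/kg
  gray cast iron: M = 14.7 MN·m/kg
Alumina ceramic ranks first.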